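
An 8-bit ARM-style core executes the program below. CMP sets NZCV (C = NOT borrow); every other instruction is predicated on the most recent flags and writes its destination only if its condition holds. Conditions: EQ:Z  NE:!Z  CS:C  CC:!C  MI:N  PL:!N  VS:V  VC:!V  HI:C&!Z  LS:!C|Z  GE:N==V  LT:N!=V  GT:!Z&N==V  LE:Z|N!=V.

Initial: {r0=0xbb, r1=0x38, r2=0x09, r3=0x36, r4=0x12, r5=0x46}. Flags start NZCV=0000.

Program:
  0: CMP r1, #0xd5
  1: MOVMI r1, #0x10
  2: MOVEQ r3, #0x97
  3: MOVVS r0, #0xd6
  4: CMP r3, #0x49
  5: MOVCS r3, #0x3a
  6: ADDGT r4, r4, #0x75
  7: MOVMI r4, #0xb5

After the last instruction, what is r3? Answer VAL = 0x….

VAL = 0x36

0: ✓ CMP  NZCV=0000
1: · MOVMI
2: · MOVEQ
3: · MOVVS
4: ✓ CMP  NZCV=1000
5: · MOVCS
6: · ADDGT
7: ✓ MOVMI  r4←0xb5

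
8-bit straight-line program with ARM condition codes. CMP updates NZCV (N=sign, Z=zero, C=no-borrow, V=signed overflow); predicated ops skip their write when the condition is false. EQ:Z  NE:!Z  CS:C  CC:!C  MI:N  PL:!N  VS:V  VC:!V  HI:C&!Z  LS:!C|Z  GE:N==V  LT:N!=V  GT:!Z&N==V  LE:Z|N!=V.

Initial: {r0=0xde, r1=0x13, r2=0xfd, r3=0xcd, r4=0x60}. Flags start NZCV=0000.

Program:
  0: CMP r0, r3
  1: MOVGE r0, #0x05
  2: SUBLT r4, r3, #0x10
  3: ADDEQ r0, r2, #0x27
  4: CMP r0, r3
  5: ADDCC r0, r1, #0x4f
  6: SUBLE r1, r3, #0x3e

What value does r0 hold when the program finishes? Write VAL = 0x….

0: ✓ CMP  NZCV=0010
1: ✓ MOVGE  r0←0x05
2: · SUBLT
3: · ADDEQ
4: ✓ CMP  NZCV=0000
5: ✓ ADDCC  r0←0x62
6: · SUBLE

VAL = 0x62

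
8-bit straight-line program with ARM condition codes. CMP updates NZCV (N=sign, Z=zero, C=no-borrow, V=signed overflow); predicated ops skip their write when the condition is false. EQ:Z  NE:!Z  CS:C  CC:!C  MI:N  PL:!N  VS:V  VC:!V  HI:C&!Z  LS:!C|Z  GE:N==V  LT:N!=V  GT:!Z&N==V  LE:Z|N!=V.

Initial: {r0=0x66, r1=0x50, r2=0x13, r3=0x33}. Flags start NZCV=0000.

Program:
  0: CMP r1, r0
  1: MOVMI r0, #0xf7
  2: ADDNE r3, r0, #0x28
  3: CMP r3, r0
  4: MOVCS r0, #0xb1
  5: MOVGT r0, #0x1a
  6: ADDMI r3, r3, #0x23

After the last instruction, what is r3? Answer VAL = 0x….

VAL = 0x1f

[0] flags=1000 → (cmp)
[1] flags=1000 MI?T → r0=0xf7
[2] flags=1000 NE?T → r3=0x1f
[3] flags=0000 → (cmp)
[4] flags=0000 CS?F → skip
[5] flags=0000 GT?T → r0=0x1a
[6] flags=0000 MI?F → skip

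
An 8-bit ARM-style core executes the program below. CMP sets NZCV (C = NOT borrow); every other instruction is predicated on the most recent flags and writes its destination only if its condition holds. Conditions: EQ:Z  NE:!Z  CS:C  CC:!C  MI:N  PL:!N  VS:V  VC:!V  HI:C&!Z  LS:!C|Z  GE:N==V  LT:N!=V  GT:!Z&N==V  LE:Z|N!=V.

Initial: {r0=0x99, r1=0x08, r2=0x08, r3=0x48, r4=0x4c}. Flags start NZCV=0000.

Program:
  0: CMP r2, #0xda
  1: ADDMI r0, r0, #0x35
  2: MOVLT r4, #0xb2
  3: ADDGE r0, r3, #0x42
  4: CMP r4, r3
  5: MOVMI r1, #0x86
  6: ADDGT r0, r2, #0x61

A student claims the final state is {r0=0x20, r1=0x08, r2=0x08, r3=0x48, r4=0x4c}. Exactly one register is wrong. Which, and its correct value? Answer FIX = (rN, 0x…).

0: ✓ CMP  NZCV=0000
1: · ADDMI
2: · MOVLT
3: ✓ ADDGE  r0←0x8a
4: ✓ CMP  NZCV=0010
5: · MOVMI
6: ✓ ADDGT  r0←0x69

FIX = (r0, 0x69)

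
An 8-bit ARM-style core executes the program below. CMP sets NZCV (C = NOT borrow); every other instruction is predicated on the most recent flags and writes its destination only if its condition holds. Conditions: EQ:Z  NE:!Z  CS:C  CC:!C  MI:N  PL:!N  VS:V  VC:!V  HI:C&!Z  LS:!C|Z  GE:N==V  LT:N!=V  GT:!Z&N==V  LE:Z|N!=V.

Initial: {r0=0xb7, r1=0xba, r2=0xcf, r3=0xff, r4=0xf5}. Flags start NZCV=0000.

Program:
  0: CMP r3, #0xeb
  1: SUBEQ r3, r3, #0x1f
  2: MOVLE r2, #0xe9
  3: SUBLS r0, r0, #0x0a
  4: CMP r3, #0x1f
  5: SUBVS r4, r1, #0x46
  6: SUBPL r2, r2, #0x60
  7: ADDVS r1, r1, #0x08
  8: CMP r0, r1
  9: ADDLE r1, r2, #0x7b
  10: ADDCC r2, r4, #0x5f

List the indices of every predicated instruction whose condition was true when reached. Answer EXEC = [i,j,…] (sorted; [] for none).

EXEC = [9,10]

[0] flags=0010 → (cmp)
[1] flags=0010 EQ?F → skip
[2] flags=0010 LE?F → skip
[3] flags=0010 LS?F → skip
[4] flags=1010 → (cmp)
[5] flags=1010 VS?F → skip
[6] flags=1010 PL?F → skip
[7] flags=1010 VS?F → skip
[8] flags=1000 → (cmp)
[9] flags=1000 LE?T → r1=0x4a
[10] flags=1000 CC?T → r2=0x54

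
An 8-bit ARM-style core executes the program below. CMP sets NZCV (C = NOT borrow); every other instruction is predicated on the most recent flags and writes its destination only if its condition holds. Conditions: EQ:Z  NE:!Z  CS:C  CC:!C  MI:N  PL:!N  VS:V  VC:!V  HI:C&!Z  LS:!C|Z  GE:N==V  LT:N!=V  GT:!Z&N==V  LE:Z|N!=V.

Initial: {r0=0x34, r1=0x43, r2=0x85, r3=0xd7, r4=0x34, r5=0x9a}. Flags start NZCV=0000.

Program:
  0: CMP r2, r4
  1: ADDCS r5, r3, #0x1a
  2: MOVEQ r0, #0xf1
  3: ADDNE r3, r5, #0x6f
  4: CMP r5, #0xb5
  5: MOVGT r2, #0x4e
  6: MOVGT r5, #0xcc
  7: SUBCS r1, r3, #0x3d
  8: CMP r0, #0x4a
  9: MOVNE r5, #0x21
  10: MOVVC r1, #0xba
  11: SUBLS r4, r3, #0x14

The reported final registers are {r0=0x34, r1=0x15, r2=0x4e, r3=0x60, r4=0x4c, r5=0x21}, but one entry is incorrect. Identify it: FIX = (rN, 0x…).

0: ✓ CMP  NZCV=0011
1: ✓ ADDCS  r5←0xf1
2: · MOVEQ
3: ✓ ADDNE  r3←0x60
4: ✓ CMP  NZCV=0010
5: ✓ MOVGT  r2←0x4e
6: ✓ MOVGT  r5←0xcc
7: ✓ SUBCS  r1←0x23
8: ✓ CMP  NZCV=1000
9: ✓ MOVNE  r5←0x21
10: ✓ MOVVC  r1←0xba
11: ✓ SUBLS  r4←0x4c

FIX = (r1, 0xba)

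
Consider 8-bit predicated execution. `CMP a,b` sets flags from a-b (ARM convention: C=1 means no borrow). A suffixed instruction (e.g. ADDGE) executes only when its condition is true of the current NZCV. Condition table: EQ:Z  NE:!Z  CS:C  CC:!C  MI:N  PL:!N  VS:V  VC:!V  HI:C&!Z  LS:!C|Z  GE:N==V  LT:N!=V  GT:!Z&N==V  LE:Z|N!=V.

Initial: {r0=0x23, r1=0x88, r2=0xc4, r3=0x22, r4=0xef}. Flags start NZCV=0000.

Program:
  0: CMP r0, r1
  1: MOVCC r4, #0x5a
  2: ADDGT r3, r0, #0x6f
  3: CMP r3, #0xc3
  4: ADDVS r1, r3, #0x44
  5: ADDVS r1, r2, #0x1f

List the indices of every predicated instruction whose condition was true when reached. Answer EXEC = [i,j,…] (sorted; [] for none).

[0] flags=1001 → (cmp)
[1] flags=1001 CC?T → r4=0x5a
[2] flags=1001 GT?T → r3=0x92
[3] flags=1000 → (cmp)
[4] flags=1000 VS?F → skip
[5] flags=1000 VS?F → skip

EXEC = [1,2]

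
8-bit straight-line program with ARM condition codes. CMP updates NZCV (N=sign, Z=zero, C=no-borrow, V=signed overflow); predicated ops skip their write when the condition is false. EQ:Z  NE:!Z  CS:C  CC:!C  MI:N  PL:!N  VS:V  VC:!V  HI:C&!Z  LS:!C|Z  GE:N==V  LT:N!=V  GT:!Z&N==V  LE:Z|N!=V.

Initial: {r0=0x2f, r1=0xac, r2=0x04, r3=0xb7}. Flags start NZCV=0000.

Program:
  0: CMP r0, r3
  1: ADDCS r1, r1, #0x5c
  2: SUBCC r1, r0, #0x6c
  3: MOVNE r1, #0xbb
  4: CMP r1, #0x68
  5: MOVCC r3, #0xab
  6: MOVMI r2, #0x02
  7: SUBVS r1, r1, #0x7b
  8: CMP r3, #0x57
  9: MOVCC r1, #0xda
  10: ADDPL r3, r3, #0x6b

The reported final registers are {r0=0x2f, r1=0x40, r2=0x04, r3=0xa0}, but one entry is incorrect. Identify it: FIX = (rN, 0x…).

FIX = (r3, 0x22)

0: ✓ CMP  NZCV=0000
1: · ADDCS
2: ✓ SUBCC  r1←0xc3
3: ✓ MOVNE  r1←0xbb
4: ✓ CMP  NZCV=0011
5: · MOVCC
6: · MOVMI
7: ✓ SUBVS  r1←0x40
8: ✓ CMP  NZCV=0011
9: · MOVCC
10: ✓ ADDPL  r3←0x22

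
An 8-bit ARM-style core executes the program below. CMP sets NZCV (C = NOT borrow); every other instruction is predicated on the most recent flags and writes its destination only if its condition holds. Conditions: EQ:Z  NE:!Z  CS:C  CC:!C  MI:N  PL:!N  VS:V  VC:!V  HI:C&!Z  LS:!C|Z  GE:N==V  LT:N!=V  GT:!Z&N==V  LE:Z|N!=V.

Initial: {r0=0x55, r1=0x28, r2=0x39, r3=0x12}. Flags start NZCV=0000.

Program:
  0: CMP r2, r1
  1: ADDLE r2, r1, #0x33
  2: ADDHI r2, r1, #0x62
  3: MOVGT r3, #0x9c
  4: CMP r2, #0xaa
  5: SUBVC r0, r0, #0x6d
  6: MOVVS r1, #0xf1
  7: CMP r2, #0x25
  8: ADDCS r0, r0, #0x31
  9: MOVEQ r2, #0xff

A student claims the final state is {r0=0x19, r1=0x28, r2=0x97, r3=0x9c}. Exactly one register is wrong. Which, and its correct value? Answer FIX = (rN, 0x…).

0: ✓ CMP  NZCV=0010
1: · ADDLE
2: ✓ ADDHI  r2←0x8a
3: ✓ MOVGT  r3←0x9c
4: ✓ CMP  NZCV=1000
5: ✓ SUBVC  r0←0xe8
6: · MOVVS
7: ✓ CMP  NZCV=0011
8: ✓ ADDCS  r0←0x19
9: · MOVEQ

FIX = (r2, 0x8a)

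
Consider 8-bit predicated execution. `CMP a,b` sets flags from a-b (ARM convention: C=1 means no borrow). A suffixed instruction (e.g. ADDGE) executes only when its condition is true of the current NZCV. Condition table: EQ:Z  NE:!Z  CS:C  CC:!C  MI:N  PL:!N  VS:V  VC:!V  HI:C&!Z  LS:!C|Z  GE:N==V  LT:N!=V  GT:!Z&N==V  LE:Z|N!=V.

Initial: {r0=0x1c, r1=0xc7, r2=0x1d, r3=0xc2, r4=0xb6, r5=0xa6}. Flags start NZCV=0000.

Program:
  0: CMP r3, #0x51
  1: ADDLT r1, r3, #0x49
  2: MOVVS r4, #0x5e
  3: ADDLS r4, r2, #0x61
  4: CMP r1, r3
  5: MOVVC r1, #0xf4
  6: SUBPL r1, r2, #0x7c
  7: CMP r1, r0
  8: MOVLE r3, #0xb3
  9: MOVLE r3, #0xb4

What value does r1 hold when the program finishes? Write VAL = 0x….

VAL = 0xa1

0: ✓ CMP  NZCV=0011
1: ✓ ADDLT  r1←0x0b
2: ✓ MOVVS  r4←0x5e
3: · ADDLS
4: ✓ CMP  NZCV=0000
5: ✓ MOVVC  r1←0xf4
6: ✓ SUBPL  r1←0xa1
7: ✓ CMP  NZCV=1010
8: ✓ MOVLE  r3←0xb3
9: ✓ MOVLE  r3←0xb4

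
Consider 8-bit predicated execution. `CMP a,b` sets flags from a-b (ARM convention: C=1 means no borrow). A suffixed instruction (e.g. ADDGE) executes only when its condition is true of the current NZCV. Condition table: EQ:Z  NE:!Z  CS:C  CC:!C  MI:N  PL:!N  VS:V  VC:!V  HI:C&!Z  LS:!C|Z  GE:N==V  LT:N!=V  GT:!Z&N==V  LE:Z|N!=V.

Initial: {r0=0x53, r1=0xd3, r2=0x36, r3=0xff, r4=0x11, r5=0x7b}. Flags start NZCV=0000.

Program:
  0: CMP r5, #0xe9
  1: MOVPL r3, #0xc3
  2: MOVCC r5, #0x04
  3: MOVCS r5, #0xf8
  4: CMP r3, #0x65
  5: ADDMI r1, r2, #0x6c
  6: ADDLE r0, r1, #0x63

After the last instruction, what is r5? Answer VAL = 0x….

VAL = 0x04

[0] flags=1001 → (cmp)
[1] flags=1001 PL?F → skip
[2] flags=1001 CC?T → r5=0x04
[3] flags=1001 CS?F → skip
[4] flags=1010 → (cmp)
[5] flags=1010 MI?T → r1=0xa2
[6] flags=1010 LE?T → r0=0x05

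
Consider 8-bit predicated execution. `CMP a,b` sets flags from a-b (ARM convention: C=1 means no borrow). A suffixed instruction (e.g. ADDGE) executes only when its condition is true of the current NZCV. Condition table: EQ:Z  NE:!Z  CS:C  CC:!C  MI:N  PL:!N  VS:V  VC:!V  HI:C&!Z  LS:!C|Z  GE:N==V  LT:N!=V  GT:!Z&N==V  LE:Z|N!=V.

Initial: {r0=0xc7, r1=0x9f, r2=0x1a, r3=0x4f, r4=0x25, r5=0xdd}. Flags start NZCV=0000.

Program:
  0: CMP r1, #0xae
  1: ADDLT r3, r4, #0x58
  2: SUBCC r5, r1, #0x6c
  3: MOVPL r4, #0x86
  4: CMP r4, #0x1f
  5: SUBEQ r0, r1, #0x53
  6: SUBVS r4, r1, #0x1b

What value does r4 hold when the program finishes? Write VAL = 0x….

[0] flags=1000 → (cmp)
[1] flags=1000 LT?T → r3=0x7d
[2] flags=1000 CC?T → r5=0x33
[3] flags=1000 PL?F → skip
[4] flags=0010 → (cmp)
[5] flags=0010 EQ?F → skip
[6] flags=0010 VS?F → skip

VAL = 0x25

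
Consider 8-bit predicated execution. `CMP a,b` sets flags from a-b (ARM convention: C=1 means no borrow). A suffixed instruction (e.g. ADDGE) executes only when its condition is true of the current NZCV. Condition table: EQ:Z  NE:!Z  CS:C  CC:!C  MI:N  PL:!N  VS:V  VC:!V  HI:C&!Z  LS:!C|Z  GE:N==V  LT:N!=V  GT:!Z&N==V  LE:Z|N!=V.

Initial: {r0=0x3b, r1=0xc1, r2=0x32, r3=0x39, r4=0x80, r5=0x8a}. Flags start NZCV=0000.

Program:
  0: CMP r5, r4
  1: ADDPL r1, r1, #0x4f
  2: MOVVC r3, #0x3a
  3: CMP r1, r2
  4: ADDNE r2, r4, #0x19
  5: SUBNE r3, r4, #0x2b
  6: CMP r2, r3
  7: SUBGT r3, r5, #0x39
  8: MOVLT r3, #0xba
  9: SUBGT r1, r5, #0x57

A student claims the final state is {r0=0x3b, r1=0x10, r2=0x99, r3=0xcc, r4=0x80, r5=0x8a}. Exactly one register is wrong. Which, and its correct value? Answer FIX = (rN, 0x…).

0: ✓ CMP  NZCV=0010
1: ✓ ADDPL  r1←0x10
2: ✓ MOVVC  r3←0x3a
3: ✓ CMP  NZCV=1000
4: ✓ ADDNE  r2←0x99
5: ✓ SUBNE  r3←0x55
6: ✓ CMP  NZCV=0011
7: · SUBGT
8: ✓ MOVLT  r3←0xba
9: · SUBGT

FIX = (r3, 0xba)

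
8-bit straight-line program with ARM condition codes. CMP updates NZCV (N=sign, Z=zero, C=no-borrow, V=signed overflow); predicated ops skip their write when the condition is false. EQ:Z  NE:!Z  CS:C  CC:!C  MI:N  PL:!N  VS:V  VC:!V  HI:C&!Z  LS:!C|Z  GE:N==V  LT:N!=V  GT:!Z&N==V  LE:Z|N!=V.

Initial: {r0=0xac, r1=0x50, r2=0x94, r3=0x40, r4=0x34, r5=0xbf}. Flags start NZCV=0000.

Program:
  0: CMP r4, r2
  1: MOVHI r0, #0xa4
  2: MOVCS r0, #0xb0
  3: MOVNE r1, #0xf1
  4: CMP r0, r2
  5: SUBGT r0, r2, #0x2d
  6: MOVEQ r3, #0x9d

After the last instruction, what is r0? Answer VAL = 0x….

VAL = 0x67

[0] flags=1001 → (cmp)
[1] flags=1001 HI?F → skip
[2] flags=1001 CS?F → skip
[3] flags=1001 NE?T → r1=0xf1
[4] flags=0010 → (cmp)
[5] flags=0010 GT?T → r0=0x67
[6] flags=0010 EQ?F → skip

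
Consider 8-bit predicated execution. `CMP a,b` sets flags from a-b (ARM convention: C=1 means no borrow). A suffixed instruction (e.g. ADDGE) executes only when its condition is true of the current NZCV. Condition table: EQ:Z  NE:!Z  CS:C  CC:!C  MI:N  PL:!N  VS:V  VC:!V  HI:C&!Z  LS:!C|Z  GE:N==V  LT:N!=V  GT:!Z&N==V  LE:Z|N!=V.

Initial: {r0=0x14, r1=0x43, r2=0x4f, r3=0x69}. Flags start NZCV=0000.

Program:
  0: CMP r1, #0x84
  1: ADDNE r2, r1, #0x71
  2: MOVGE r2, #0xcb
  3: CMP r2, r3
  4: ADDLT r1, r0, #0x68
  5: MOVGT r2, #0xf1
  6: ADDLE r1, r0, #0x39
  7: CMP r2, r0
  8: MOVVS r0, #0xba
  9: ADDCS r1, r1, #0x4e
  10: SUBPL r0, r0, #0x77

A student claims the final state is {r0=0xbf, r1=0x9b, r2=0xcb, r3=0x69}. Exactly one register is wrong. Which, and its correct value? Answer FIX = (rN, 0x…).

FIX = (r0, 0x14)

0: ✓ CMP  NZCV=1001
1: ✓ ADDNE  r2←0xb4
2: ✓ MOVGE  r2←0xcb
3: ✓ CMP  NZCV=0011
4: ✓ ADDLT  r1←0x7c
5: · MOVGT
6: ✓ ADDLE  r1←0x4d
7: ✓ CMP  NZCV=1010
8: · MOVVS
9: ✓ ADDCS  r1←0x9b
10: · SUBPL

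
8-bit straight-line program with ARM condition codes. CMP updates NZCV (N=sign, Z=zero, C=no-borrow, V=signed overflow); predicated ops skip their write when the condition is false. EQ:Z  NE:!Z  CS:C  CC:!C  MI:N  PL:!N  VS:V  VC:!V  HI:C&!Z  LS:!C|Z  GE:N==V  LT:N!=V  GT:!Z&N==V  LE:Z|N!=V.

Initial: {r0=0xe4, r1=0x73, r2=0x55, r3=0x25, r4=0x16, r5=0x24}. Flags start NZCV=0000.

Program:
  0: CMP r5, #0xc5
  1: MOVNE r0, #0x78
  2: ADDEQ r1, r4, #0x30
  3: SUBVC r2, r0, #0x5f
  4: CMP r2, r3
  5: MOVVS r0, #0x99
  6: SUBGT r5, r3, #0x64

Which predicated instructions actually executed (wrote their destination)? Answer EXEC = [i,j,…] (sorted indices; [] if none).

EXEC = [1,3]

0: ✓ CMP  NZCV=0000
1: ✓ MOVNE  r0←0x78
2: · ADDEQ
3: ✓ SUBVC  r2←0x19
4: ✓ CMP  NZCV=1000
5: · MOVVS
6: · SUBGT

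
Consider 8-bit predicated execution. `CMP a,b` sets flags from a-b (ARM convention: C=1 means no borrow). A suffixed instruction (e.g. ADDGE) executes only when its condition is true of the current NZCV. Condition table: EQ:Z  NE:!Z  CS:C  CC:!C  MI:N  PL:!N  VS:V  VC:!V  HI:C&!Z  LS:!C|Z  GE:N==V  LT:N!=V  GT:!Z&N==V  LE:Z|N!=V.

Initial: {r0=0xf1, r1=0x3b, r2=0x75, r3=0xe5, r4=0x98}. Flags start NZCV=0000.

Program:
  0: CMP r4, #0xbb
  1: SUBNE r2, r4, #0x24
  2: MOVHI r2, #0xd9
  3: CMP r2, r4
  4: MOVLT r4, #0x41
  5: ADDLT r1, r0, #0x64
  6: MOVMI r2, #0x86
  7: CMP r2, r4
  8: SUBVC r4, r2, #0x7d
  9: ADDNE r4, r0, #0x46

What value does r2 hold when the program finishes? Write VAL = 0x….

[0] flags=1000 → (cmp)
[1] flags=1000 NE?T → r2=0x74
[2] flags=1000 HI?F → skip
[3] flags=1001 → (cmp)
[4] flags=1001 LT?F → skip
[5] flags=1001 LT?F → skip
[6] flags=1001 MI?T → r2=0x86
[7] flags=1000 → (cmp)
[8] flags=1000 VC?T → r4=0x09
[9] flags=1000 NE?T → r4=0x37

VAL = 0x86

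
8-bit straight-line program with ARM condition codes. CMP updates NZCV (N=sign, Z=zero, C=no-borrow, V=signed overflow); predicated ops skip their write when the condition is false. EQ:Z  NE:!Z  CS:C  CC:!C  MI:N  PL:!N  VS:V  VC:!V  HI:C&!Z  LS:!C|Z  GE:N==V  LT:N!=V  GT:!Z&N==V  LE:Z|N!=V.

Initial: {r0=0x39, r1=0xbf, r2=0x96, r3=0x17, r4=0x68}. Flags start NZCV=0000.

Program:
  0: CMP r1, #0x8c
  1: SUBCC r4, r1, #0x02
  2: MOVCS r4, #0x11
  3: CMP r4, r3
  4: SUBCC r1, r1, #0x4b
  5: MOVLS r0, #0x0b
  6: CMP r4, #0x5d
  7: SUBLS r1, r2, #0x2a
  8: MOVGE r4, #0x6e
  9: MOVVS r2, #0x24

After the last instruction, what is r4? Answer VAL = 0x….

VAL = 0x11

0: ✓ CMP  NZCV=0010
1: · SUBCC
2: ✓ MOVCS  r4←0x11
3: ✓ CMP  NZCV=1000
4: ✓ SUBCC  r1←0x74
5: ✓ MOVLS  r0←0x0b
6: ✓ CMP  NZCV=1000
7: ✓ SUBLS  r1←0x6c
8: · MOVGE
9: · MOVVS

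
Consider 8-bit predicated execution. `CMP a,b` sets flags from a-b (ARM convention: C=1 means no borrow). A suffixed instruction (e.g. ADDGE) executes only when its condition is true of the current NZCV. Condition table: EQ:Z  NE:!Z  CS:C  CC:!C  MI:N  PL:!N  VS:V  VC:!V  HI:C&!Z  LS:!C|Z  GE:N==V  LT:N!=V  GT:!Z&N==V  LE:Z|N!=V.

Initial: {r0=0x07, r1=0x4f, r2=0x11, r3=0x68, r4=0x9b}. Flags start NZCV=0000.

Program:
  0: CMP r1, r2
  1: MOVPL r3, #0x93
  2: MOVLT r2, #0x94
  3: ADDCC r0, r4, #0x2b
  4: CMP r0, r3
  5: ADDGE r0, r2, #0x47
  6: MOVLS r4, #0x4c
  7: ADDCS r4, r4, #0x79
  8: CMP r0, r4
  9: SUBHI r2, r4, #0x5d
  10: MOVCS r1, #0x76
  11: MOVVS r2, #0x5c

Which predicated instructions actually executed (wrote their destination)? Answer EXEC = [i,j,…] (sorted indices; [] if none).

EXEC = [1,5,6,9,10]

[0] flags=0010 → (cmp)
[1] flags=0010 PL?T → r3=0x93
[2] flags=0010 LT?F → skip
[3] flags=0010 CC?F → skip
[4] flags=0000 → (cmp)
[5] flags=0000 GE?T → r0=0x58
[6] flags=0000 LS?T → r4=0x4c
[7] flags=0000 CS?F → skip
[8] flags=0010 → (cmp)
[9] flags=0010 HI?T → r2=0xef
[10] flags=0010 CS?T → r1=0x76
[11] flags=0010 VS?F → skip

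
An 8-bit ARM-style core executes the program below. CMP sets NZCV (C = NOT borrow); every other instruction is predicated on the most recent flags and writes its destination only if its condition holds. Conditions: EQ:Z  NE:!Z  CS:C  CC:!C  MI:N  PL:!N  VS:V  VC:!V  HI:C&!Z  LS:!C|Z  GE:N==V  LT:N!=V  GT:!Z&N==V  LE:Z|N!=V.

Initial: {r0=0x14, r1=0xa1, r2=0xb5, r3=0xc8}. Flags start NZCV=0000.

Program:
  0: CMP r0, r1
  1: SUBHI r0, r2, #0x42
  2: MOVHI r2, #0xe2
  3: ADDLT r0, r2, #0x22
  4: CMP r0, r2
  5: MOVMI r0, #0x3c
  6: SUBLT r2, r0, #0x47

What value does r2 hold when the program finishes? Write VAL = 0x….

0: ✓ CMP  NZCV=0000
1: · SUBHI
2: · MOVHI
3: · ADDLT
4: ✓ CMP  NZCV=0000
5: · MOVMI
6: · SUBLT

VAL = 0xb5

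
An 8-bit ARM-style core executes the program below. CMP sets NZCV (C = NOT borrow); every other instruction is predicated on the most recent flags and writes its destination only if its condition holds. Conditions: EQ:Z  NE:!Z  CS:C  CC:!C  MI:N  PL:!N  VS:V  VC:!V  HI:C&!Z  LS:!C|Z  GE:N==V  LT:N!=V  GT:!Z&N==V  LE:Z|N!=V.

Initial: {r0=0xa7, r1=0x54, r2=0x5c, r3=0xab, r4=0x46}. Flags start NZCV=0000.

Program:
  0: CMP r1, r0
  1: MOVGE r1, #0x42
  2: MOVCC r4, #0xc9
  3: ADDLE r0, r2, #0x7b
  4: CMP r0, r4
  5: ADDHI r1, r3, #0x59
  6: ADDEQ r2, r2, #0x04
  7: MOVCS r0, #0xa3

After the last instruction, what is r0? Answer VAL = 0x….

VAL = 0xa7

0: ✓ CMP  NZCV=1001
1: ✓ MOVGE  r1←0x42
2: ✓ MOVCC  r4←0xc9
3: · ADDLE
4: ✓ CMP  NZCV=1000
5: · ADDHI
6: · ADDEQ
7: · MOVCS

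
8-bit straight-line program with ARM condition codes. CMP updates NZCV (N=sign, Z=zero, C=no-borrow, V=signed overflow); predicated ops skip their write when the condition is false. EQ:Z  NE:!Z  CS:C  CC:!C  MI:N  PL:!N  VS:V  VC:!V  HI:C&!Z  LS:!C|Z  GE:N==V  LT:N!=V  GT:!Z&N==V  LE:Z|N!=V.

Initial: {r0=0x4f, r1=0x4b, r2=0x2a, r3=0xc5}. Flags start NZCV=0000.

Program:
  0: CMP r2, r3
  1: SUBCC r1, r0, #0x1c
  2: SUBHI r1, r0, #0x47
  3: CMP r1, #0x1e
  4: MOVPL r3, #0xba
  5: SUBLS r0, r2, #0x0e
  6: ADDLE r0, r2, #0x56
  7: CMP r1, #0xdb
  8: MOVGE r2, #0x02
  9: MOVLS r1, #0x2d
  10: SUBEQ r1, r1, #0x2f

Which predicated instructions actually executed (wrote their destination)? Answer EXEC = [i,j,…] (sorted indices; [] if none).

EXEC = [1,4,8,9]

[0] flags=0000 → (cmp)
[1] flags=0000 CC?T → r1=0x33
[2] flags=0000 HI?F → skip
[3] flags=0010 → (cmp)
[4] flags=0010 PL?T → r3=0xba
[5] flags=0010 LS?F → skip
[6] flags=0010 LE?F → skip
[7] flags=0000 → (cmp)
[8] flags=0000 GE?T → r2=0x02
[9] flags=0000 LS?T → r1=0x2d
[10] flags=0000 EQ?F → skip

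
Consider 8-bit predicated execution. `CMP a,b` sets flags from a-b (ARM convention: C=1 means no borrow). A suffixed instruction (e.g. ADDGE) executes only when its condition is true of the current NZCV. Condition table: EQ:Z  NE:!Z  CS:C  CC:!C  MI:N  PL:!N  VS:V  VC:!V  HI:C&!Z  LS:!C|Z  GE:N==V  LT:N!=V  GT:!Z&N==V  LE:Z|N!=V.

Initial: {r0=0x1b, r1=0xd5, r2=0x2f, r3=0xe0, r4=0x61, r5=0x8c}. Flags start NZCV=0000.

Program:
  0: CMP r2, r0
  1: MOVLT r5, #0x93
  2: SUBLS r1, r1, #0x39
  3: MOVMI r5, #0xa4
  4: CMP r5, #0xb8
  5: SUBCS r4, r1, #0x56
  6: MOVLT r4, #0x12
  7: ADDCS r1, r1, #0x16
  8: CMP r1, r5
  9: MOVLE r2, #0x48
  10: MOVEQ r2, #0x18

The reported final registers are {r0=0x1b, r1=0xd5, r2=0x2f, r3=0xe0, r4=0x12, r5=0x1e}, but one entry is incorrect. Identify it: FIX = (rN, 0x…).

[0] flags=0010 → (cmp)
[1] flags=0010 LT?F → skip
[2] flags=0010 LS?F → skip
[3] flags=0010 MI?F → skip
[4] flags=1000 → (cmp)
[5] flags=1000 CS?F → skip
[6] flags=1000 LT?T → r4=0x12
[7] flags=1000 CS?F → skip
[8] flags=0010 → (cmp)
[9] flags=0010 LE?F → skip
[10] flags=0010 EQ?F → skip

FIX = (r5, 0x8c)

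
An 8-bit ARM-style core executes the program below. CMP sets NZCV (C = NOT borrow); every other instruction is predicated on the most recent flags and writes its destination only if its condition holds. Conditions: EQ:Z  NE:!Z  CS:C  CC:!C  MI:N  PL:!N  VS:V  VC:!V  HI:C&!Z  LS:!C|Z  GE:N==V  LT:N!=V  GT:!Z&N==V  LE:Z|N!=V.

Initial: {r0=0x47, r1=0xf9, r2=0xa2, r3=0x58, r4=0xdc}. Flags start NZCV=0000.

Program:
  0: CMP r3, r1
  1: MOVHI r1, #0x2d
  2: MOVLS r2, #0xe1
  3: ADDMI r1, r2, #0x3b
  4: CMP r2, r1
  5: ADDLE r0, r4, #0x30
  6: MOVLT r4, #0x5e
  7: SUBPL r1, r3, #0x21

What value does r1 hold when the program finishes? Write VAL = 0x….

VAL = 0xf9

0: ✓ CMP  NZCV=0000
1: · MOVHI
2: ✓ MOVLS  r2←0xe1
3: · ADDMI
4: ✓ CMP  NZCV=1000
5: ✓ ADDLE  r0←0x0c
6: ✓ MOVLT  r4←0x5e
7: · SUBPL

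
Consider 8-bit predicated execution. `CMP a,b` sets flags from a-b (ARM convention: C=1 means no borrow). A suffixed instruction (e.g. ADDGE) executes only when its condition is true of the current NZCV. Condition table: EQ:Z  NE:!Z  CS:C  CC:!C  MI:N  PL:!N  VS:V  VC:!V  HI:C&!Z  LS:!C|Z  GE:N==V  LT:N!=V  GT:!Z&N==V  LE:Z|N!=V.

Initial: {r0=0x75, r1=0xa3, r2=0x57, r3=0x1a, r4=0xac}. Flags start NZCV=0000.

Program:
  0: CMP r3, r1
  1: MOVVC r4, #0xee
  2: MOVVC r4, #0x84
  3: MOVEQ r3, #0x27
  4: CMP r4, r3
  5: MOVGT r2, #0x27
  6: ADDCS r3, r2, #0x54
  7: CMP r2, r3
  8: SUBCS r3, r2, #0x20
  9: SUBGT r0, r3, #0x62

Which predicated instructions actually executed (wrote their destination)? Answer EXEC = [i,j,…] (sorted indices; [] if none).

[0] flags=0000 → (cmp)
[1] flags=0000 VC?T → r4=0xee
[2] flags=0000 VC?T → r4=0x84
[3] flags=0000 EQ?F → skip
[4] flags=0011 → (cmp)
[5] flags=0011 GT?F → skip
[6] flags=0011 CS?T → r3=0xab
[7] flags=1001 → (cmp)
[8] flags=1001 CS?F → skip
[9] flags=1001 GT?T → r0=0x49

EXEC = [1,2,6,9]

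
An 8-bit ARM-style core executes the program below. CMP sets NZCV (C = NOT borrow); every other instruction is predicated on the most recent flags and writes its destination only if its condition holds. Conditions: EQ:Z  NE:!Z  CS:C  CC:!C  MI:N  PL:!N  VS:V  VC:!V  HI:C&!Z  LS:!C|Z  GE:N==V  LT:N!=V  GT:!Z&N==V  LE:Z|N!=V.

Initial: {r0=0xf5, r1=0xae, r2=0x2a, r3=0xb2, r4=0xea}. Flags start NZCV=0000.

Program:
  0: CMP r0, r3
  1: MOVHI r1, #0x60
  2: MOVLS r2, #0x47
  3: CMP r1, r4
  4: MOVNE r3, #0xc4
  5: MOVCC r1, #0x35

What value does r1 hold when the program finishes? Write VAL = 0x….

[0] flags=0010 → (cmp)
[1] flags=0010 HI?T → r1=0x60
[2] flags=0010 LS?F → skip
[3] flags=0000 → (cmp)
[4] flags=0000 NE?T → r3=0xc4
[5] flags=0000 CC?T → r1=0x35

VAL = 0x35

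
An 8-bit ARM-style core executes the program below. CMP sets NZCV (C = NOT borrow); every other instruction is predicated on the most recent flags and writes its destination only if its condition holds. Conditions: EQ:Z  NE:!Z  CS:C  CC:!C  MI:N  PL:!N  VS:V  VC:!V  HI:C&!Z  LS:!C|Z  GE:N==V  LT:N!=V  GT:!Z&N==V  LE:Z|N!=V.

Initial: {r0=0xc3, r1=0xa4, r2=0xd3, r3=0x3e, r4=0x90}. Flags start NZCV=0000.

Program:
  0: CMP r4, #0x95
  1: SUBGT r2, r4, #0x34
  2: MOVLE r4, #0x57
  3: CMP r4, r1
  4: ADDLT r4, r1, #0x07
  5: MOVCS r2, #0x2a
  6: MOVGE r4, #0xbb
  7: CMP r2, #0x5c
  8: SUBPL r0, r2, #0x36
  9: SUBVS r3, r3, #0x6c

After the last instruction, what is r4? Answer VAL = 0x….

0: ✓ CMP  NZCV=1000
1: · SUBGT
2: ✓ MOVLE  r4←0x57
3: ✓ CMP  NZCV=1001
4: · ADDLT
5: · MOVCS
6: ✓ MOVGE  r4←0xbb
7: ✓ CMP  NZCV=0011
8: ✓ SUBPL  r0←0x9d
9: ✓ SUBVS  r3←0xd2

VAL = 0xbb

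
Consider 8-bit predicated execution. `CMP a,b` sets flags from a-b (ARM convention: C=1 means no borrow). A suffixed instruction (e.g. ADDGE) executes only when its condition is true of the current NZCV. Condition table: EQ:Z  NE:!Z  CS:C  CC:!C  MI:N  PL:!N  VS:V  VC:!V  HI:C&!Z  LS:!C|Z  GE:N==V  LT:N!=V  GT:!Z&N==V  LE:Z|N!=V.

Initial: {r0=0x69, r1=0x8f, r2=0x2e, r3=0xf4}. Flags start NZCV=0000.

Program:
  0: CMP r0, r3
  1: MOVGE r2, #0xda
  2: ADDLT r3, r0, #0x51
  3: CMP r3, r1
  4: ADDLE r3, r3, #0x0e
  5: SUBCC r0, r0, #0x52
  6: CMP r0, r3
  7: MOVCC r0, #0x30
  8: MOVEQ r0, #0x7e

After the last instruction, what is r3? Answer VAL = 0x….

[0] flags=0000 → (cmp)
[1] flags=0000 GE?T → r2=0xda
[2] flags=0000 LT?F → skip
[3] flags=0010 → (cmp)
[4] flags=0010 LE?F → skip
[5] flags=0010 CC?F → skip
[6] flags=0000 → (cmp)
[7] flags=0000 CC?T → r0=0x30
[8] flags=0000 EQ?F → skip

VAL = 0xf4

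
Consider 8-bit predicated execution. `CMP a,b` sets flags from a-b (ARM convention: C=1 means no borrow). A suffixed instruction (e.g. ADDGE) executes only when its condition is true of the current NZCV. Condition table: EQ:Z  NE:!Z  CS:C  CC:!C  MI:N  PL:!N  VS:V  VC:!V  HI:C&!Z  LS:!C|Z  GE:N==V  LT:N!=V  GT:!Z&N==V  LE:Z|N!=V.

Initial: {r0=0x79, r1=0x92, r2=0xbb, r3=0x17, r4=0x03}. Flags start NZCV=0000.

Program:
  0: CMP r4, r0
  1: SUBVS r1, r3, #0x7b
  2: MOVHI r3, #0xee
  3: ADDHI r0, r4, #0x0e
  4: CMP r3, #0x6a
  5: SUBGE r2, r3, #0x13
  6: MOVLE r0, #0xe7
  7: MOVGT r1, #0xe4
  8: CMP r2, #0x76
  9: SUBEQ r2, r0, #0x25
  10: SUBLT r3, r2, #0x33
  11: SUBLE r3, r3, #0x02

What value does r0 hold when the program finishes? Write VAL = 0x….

VAL = 0xe7

[0] flags=1000 → (cmp)
[1] flags=1000 VS?F → skip
[2] flags=1000 HI?F → skip
[3] flags=1000 HI?F → skip
[4] flags=1000 → (cmp)
[5] flags=1000 GE?F → skip
[6] flags=1000 LE?T → r0=0xe7
[7] flags=1000 GT?F → skip
[8] flags=0011 → (cmp)
[9] flags=0011 EQ?F → skip
[10] flags=0011 LT?T → r3=0x88
[11] flags=0011 LE?T → r3=0x86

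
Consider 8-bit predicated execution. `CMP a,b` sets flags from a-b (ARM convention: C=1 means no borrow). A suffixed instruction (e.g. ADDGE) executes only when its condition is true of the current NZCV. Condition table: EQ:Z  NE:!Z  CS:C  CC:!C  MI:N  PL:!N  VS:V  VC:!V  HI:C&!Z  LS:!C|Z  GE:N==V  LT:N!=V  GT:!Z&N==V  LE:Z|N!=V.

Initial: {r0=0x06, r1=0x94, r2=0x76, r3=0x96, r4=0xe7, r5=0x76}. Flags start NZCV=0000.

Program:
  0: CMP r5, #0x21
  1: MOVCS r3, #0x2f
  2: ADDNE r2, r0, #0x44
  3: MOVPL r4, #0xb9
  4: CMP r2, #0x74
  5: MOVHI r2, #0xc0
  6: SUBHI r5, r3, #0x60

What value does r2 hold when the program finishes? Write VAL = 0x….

[0] flags=0010 → (cmp)
[1] flags=0010 CS?T → r3=0x2f
[2] flags=0010 NE?T → r2=0x4a
[3] flags=0010 PL?T → r4=0xb9
[4] flags=1000 → (cmp)
[5] flags=1000 HI?F → skip
[6] flags=1000 HI?F → skip

VAL = 0x4a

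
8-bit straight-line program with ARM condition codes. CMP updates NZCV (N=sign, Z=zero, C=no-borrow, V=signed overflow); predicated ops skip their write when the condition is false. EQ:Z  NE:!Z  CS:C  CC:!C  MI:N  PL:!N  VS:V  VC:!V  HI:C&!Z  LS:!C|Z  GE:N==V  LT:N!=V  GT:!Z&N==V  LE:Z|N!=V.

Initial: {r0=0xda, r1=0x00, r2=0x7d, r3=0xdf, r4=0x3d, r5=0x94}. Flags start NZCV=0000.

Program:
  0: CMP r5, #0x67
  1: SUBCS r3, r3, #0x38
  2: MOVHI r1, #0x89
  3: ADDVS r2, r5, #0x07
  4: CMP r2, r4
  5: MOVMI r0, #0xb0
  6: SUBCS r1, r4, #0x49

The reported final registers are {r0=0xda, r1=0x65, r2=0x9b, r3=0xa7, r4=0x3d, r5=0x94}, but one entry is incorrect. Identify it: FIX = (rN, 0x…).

[0] flags=0011 → (cmp)
[1] flags=0011 CS?T → r3=0xa7
[2] flags=0011 HI?T → r1=0x89
[3] flags=0011 VS?T → r2=0x9b
[4] flags=0011 → (cmp)
[5] flags=0011 MI?F → skip
[6] flags=0011 CS?T → r1=0xf4

FIX = (r1, 0xf4)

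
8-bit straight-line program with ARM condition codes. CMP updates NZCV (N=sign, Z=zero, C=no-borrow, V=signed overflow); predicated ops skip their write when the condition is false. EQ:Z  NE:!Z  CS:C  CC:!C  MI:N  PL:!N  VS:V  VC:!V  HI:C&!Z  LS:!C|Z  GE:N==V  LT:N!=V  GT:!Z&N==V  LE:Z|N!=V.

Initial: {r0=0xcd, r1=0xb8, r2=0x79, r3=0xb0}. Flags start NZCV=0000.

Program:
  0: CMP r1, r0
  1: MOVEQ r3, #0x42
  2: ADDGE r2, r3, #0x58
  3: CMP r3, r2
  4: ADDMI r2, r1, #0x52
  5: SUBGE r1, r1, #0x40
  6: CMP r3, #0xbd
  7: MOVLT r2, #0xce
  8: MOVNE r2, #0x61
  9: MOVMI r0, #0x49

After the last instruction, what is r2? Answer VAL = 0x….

0: ✓ CMP  NZCV=1000
1: · MOVEQ
2: · ADDGE
3: ✓ CMP  NZCV=0011
4: · ADDMI
5: · SUBGE
6: ✓ CMP  NZCV=1000
7: ✓ MOVLT  r2←0xce
8: ✓ MOVNE  r2←0x61
9: ✓ MOVMI  r0←0x49

VAL = 0x61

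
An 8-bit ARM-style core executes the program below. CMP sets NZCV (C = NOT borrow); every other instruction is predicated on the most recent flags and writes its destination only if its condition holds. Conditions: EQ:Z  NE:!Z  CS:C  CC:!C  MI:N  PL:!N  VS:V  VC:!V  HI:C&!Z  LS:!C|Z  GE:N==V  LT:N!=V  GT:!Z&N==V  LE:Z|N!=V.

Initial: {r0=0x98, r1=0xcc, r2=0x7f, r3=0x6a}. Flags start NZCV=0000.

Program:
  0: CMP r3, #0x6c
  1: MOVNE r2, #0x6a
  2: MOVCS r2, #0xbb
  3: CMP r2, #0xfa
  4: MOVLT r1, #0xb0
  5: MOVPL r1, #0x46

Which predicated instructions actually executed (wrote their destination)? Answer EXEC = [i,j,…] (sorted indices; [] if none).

0: ✓ CMP  NZCV=1000
1: ✓ MOVNE  r2←0x6a
2: · MOVCS
3: ✓ CMP  NZCV=0000
4: · MOVLT
5: ✓ MOVPL  r1←0x46

EXEC = [1,5]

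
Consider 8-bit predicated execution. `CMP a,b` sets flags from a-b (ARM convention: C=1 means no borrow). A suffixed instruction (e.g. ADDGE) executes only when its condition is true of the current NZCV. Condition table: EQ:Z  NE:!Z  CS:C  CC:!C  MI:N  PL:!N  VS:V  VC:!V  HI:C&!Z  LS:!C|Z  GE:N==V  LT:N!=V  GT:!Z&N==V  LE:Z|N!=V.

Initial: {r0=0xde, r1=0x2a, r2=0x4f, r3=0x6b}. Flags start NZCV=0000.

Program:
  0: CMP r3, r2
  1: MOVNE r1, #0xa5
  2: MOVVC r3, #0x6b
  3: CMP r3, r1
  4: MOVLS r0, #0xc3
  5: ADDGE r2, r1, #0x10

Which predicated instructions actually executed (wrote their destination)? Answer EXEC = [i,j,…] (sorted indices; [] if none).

0: ✓ CMP  NZCV=0010
1: ✓ MOVNE  r1←0xa5
2: ✓ MOVVC  r3←0x6b
3: ✓ CMP  NZCV=1001
4: ✓ MOVLS  r0←0xc3
5: ✓ ADDGE  r2←0xb5

EXEC = [1,2,4,5]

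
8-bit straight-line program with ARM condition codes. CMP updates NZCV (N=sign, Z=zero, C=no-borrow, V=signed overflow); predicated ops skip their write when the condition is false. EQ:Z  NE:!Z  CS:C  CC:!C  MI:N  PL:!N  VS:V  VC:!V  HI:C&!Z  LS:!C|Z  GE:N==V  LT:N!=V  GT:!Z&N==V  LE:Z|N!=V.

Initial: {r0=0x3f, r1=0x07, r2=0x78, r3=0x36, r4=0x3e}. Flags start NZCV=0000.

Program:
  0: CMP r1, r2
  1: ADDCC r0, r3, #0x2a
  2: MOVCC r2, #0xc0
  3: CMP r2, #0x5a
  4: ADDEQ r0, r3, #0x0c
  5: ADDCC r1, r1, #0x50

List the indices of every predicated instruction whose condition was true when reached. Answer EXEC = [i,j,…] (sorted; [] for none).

[0] flags=1000 → (cmp)
[1] flags=1000 CC?T → r0=0x60
[2] flags=1000 CC?T → r2=0xc0
[3] flags=0011 → (cmp)
[4] flags=0011 EQ?F → skip
[5] flags=0011 CC?F → skip

EXEC = [1,2]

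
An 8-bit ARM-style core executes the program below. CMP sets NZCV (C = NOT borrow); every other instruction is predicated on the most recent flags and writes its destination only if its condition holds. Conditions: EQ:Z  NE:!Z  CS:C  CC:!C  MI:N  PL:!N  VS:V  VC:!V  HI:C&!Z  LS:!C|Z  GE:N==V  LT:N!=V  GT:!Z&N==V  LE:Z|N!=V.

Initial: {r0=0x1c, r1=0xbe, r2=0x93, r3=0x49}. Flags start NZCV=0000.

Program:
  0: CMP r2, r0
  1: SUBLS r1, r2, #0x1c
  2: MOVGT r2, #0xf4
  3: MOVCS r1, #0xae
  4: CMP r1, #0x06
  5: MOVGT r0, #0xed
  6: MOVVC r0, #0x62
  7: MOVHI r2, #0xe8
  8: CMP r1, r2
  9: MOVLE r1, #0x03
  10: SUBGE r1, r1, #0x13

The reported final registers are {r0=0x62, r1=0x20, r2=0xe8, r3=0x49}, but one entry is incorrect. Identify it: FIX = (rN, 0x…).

FIX = (r1, 0x03)

0: ✓ CMP  NZCV=0011
1: · SUBLS
2: · MOVGT
3: ✓ MOVCS  r1←0xae
4: ✓ CMP  NZCV=1010
5: · MOVGT
6: ✓ MOVVC  r0←0x62
7: ✓ MOVHI  r2←0xe8
8: ✓ CMP  NZCV=1000
9: ✓ MOVLE  r1←0x03
10: · SUBGE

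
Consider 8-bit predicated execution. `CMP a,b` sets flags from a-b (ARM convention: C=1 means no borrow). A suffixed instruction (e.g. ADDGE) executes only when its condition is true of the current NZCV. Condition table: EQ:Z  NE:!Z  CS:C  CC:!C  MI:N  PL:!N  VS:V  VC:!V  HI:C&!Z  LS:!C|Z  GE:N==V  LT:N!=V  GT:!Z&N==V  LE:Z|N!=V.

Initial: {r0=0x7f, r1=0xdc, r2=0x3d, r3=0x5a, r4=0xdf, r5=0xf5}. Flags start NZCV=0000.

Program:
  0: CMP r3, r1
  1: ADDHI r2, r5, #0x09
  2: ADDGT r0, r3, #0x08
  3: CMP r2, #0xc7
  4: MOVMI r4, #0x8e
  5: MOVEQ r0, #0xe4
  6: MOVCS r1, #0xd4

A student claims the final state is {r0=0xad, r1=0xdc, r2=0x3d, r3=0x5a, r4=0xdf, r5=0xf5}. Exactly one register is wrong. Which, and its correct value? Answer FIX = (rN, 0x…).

0: ✓ CMP  NZCV=0000
1: · ADDHI
2: ✓ ADDGT  r0←0x62
3: ✓ CMP  NZCV=0000
4: · MOVMI
5: · MOVEQ
6: · MOVCS

FIX = (r0, 0x62)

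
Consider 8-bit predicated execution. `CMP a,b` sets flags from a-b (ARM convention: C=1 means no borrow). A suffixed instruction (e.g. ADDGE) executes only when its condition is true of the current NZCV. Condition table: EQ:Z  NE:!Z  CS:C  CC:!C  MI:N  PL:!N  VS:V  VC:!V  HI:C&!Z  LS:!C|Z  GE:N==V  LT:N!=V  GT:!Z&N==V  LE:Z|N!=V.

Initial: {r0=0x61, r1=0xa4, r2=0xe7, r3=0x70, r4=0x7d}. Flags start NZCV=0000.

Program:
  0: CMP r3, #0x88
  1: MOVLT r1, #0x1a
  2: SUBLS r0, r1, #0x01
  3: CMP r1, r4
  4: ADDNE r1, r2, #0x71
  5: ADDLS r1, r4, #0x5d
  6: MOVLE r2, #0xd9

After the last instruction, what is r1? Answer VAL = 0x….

VAL = 0x58

[0] flags=1001 → (cmp)
[1] flags=1001 LT?F → skip
[2] flags=1001 LS?T → r0=0xa3
[3] flags=0011 → (cmp)
[4] flags=0011 NE?T → r1=0x58
[5] flags=0011 LS?F → skip
[6] flags=0011 LE?T → r2=0xd9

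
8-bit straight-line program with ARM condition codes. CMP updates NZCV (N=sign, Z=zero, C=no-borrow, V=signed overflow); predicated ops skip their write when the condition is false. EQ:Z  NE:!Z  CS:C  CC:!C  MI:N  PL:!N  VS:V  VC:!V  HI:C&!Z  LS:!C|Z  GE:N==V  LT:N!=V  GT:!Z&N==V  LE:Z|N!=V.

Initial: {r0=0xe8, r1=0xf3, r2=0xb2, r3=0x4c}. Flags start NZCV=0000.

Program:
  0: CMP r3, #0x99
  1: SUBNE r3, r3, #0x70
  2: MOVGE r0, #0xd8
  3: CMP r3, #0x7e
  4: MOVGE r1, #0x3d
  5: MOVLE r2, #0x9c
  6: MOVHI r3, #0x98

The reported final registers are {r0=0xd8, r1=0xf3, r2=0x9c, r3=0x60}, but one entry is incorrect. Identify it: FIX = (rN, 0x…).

[0] flags=1001 → (cmp)
[1] flags=1001 NE?T → r3=0xdc
[2] flags=1001 GE?T → r0=0xd8
[3] flags=0011 → (cmp)
[4] flags=0011 GE?F → skip
[5] flags=0011 LE?T → r2=0x9c
[6] flags=0011 HI?T → r3=0x98

FIX = (r3, 0x98)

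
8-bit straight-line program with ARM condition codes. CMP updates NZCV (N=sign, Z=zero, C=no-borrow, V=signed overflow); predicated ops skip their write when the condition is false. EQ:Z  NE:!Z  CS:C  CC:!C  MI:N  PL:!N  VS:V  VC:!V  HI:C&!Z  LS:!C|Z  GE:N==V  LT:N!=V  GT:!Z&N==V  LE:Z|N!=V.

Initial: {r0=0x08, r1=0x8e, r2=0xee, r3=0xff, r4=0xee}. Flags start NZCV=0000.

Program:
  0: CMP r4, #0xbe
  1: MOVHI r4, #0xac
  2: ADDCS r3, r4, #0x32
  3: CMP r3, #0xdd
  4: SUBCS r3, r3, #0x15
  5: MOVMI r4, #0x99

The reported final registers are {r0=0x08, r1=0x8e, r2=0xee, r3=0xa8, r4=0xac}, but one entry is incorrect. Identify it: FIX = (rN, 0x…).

[0] flags=0010 → (cmp)
[1] flags=0010 HI?T → r4=0xac
[2] flags=0010 CS?T → r3=0xde
[3] flags=0010 → (cmp)
[4] flags=0010 CS?T → r3=0xc9
[5] flags=0010 MI?F → skip

FIX = (r3, 0xc9)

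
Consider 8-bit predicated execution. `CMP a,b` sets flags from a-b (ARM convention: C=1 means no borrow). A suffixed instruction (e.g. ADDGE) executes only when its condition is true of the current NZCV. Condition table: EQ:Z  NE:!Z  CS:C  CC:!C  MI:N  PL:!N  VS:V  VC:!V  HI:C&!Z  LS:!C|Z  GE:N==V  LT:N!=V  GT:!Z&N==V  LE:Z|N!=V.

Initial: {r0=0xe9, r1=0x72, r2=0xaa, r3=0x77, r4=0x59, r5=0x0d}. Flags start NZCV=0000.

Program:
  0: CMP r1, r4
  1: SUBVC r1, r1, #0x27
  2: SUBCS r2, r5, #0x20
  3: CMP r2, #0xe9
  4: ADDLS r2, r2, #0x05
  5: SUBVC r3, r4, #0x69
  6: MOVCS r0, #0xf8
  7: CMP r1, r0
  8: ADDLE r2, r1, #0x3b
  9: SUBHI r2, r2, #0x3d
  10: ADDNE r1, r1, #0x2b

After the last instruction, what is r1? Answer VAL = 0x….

[0] flags=0010 → (cmp)
[1] flags=0010 VC?T → r1=0x4b
[2] flags=0010 CS?T → r2=0xed
[3] flags=0010 → (cmp)
[4] flags=0010 LS?F → skip
[5] flags=0010 VC?T → r3=0xf0
[6] flags=0010 CS?T → r0=0xf8
[7] flags=0000 → (cmp)
[8] flags=0000 LE?F → skip
[9] flags=0000 HI?F → skip
[10] flags=0000 NE?T → r1=0x76

VAL = 0x76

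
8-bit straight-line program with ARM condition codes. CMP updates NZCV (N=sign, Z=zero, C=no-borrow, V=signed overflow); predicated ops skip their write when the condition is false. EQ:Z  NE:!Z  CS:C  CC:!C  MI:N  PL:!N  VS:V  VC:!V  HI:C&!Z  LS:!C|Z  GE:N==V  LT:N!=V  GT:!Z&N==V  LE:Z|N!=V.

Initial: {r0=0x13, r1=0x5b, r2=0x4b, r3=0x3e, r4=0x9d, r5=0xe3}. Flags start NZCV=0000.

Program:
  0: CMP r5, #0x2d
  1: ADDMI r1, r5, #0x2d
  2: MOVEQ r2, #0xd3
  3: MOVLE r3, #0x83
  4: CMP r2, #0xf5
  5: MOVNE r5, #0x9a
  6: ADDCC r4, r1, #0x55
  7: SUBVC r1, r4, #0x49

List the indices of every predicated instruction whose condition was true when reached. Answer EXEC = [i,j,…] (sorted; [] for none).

[0] flags=1010 → (cmp)
[1] flags=1010 MI?T → r1=0x10
[2] flags=1010 EQ?F → skip
[3] flags=1010 LE?T → r3=0x83
[4] flags=0000 → (cmp)
[5] flags=0000 NE?T → r5=0x9a
[6] flags=0000 CC?T → r4=0x65
[7] flags=0000 VC?T → r1=0x1c

EXEC = [1,3,5,6,7]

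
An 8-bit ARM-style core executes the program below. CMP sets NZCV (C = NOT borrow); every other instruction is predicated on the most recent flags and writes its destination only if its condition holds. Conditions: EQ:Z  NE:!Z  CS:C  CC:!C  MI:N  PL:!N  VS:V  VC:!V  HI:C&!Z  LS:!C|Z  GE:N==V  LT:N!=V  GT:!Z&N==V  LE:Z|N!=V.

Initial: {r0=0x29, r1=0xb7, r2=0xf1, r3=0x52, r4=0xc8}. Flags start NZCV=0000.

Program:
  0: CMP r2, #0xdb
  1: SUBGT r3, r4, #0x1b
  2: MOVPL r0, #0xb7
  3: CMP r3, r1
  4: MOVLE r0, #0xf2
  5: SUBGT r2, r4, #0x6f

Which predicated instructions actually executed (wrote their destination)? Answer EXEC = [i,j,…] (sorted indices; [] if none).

[0] flags=0010 → (cmp)
[1] flags=0010 GT?T → r3=0xad
[2] flags=0010 PL?T → r0=0xb7
[3] flags=1000 → (cmp)
[4] flags=1000 LE?T → r0=0xf2
[5] flags=1000 GT?F → skip

EXEC = [1,2,4]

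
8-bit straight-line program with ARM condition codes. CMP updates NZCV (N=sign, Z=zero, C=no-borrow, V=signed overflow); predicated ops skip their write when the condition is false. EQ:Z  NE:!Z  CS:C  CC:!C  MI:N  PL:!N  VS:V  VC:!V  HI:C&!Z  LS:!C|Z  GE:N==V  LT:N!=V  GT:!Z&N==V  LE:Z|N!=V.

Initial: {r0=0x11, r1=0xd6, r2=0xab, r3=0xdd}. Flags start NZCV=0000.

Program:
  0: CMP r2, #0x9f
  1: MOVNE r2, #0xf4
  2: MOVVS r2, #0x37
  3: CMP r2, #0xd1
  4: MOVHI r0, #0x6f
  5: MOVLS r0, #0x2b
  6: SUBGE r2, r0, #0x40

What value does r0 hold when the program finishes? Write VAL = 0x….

[0] flags=0010 → (cmp)
[1] flags=0010 NE?T → r2=0xf4
[2] flags=0010 VS?F → skip
[3] flags=0010 → (cmp)
[4] flags=0010 HI?T → r0=0x6f
[5] flags=0010 LS?F → skip
[6] flags=0010 GE?T → r2=0x2f

VAL = 0x6f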